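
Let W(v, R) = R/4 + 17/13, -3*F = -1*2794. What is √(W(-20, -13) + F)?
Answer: √5654415/78 ≈ 30.486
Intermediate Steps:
F = 2794/3 (F = -(-1)*2794/3 = -⅓*(-2794) = 2794/3 ≈ 931.33)
W(v, R) = 17/13 + R/4 (W(v, R) = R*(¼) + 17*(1/13) = R/4 + 17/13 = 17/13 + R/4)
√(W(-20, -13) + F) = √((17/13 + (¼)*(-13)) + 2794/3) = √((17/13 - 13/4) + 2794/3) = √(-101/52 + 2794/3) = √(144985/156) = √5654415/78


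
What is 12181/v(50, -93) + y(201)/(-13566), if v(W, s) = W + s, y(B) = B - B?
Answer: -12181/43 ≈ -283.28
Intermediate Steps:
y(B) = 0
12181/v(50, -93) + y(201)/(-13566) = 12181/(50 - 93) + 0/(-13566) = 12181/(-43) + 0*(-1/13566) = 12181*(-1/43) + 0 = -12181/43 + 0 = -12181/43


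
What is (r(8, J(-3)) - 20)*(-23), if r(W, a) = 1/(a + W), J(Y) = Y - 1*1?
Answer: 1817/4 ≈ 454.25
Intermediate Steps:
J(Y) = -1 + Y (J(Y) = Y - 1 = -1 + Y)
r(W, a) = 1/(W + a)
(r(8, J(-3)) - 20)*(-23) = (1/(8 + (-1 - 3)) - 20)*(-23) = (1/(8 - 4) - 20)*(-23) = (1/4 - 20)*(-23) = (¼ - 20)*(-23) = -79/4*(-23) = 1817/4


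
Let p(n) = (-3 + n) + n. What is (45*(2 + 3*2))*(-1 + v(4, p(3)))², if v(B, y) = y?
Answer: 1440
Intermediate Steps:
p(n) = -3 + 2*n
(45*(2 + 3*2))*(-1 + v(4, p(3)))² = (45*(2 + 3*2))*(-1 + (-3 + 2*3))² = (45*(2 + 6))*(-1 + (-3 + 6))² = (45*8)*(-1 + 3)² = 360*2² = 360*4 = 1440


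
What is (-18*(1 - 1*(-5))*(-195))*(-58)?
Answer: -1221480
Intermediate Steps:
(-18*(1 - 1*(-5))*(-195))*(-58) = (-18*(1 + 5)*(-195))*(-58) = (-18*6*(-195))*(-58) = -108*(-195)*(-58) = 21060*(-58) = -1221480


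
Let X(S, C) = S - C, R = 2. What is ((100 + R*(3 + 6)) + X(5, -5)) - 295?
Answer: -167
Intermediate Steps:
((100 + R*(3 + 6)) + X(5, -5)) - 295 = ((100 + 2*(3 + 6)) + (5 - 1*(-5))) - 295 = ((100 + 2*9) + (5 + 5)) - 295 = ((100 + 18) + 10) - 295 = (118 + 10) - 295 = 128 - 295 = -167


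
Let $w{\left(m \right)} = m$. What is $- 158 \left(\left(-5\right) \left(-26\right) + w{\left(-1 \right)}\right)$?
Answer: $-20382$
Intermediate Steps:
$- 158 \left(\left(-5\right) \left(-26\right) + w{\left(-1 \right)}\right) = - 158 \left(\left(-5\right) \left(-26\right) - 1\right) = - 158 \left(130 - 1\right) = \left(-158\right) 129 = -20382$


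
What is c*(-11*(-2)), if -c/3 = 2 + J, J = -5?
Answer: 198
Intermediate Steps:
c = 9 (c = -3*(2 - 5) = -3*(-3) = 9)
c*(-11*(-2)) = 9*(-11*(-2)) = 9*22 = 198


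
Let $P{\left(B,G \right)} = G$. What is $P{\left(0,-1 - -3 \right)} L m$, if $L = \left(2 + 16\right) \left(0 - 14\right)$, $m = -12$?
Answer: $6048$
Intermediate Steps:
$L = -252$ ($L = 18 \left(-14\right) = -252$)
$P{\left(0,-1 - -3 \right)} L m = \left(-1 - -3\right) \left(-252\right) \left(-12\right) = \left(-1 + 3\right) \left(-252\right) \left(-12\right) = 2 \left(-252\right) \left(-12\right) = \left(-504\right) \left(-12\right) = 6048$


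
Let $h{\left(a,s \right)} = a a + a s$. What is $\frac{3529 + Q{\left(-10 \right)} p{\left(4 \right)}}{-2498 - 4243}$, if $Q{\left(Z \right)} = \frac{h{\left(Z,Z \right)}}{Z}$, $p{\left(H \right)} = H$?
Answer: $- \frac{3449}{6741} \approx -0.51165$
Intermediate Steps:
$h{\left(a,s \right)} = a^{2} + a s$
$Q{\left(Z \right)} = 2 Z$ ($Q{\left(Z \right)} = \frac{Z \left(Z + Z\right)}{Z} = \frac{Z 2 Z}{Z} = \frac{2 Z^{2}}{Z} = 2 Z$)
$\frac{3529 + Q{\left(-10 \right)} p{\left(4 \right)}}{-2498 - 4243} = \frac{3529 + 2 \left(-10\right) 4}{-2498 - 4243} = \frac{3529 - 80}{-6741} = \left(3529 - 80\right) \left(- \frac{1}{6741}\right) = 3449 \left(- \frac{1}{6741}\right) = - \frac{3449}{6741}$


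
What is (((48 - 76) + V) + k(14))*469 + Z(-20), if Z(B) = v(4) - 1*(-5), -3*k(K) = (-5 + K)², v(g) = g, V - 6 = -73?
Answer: -57209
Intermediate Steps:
V = -67 (V = 6 - 73 = -67)
k(K) = -(-5 + K)²/3
Z(B) = 9 (Z(B) = 4 - 1*(-5) = 4 + 5 = 9)
(((48 - 76) + V) + k(14))*469 + Z(-20) = (((48 - 76) - 67) - (-5 + 14)²/3)*469 + 9 = ((-28 - 67) - ⅓*9²)*469 + 9 = (-95 - ⅓*81)*469 + 9 = (-95 - 27)*469 + 9 = -122*469 + 9 = -57218 + 9 = -57209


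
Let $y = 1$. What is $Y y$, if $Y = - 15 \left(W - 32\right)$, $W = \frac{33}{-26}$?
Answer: $\frac{12975}{26} \approx 499.04$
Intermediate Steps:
$W = - \frac{33}{26}$ ($W = 33 \left(- \frac{1}{26}\right) = - \frac{33}{26} \approx -1.2692$)
$Y = \frac{12975}{26}$ ($Y = - 15 \left(- \frac{33}{26} - 32\right) = \left(-15\right) \left(- \frac{865}{26}\right) = \frac{12975}{26} \approx 499.04$)
$Y y = \frac{12975}{26} \cdot 1 = \frac{12975}{26}$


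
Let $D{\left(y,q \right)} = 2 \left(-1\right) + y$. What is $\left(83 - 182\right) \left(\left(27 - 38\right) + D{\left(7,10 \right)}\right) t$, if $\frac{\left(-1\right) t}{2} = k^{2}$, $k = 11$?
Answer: $-143748$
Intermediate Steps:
$D{\left(y,q \right)} = -2 + y$
$t = -242$ ($t = - 2 \cdot 11^{2} = \left(-2\right) 121 = -242$)
$\left(83 - 182\right) \left(\left(27 - 38\right) + D{\left(7,10 \right)}\right) t = \left(83 - 182\right) \left(\left(27 - 38\right) + \left(-2 + 7\right)\right) \left(-242\right) = - 99 \left(\left(27 - 38\right) + 5\right) \left(-242\right) = - 99 \left(-11 + 5\right) \left(-242\right) = \left(-99\right) \left(-6\right) \left(-242\right) = 594 \left(-242\right) = -143748$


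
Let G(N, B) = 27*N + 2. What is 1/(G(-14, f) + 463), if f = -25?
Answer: 1/87 ≈ 0.011494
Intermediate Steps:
G(N, B) = 2 + 27*N
1/(G(-14, f) + 463) = 1/((2 + 27*(-14)) + 463) = 1/((2 - 378) + 463) = 1/(-376 + 463) = 1/87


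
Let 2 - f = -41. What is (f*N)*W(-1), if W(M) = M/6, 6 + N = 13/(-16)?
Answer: 4687/96 ≈ 48.823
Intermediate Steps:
f = 43 (f = 2 - 1*(-41) = 2 + 41 = 43)
N = -109/16 (N = -6 + 13/(-16) = -6 + 13*(-1/16) = -6 - 13/16 = -109/16 ≈ -6.8125)
W(M) = M/6 (W(M) = M*(⅙) = M/6)
(f*N)*W(-1) = (43*(-109/16))*((⅙)*(-1)) = -4687/16*(-⅙) = 4687/96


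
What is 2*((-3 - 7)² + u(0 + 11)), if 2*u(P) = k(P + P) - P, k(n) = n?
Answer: 211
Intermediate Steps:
u(P) = P/2 (u(P) = ((P + P) - P)/2 = (2*P - P)/2 = P/2)
2*((-3 - 7)² + u(0 + 11)) = 2*((-3 - 7)² + (0 + 11)/2) = 2*((-10)² + (½)*11) = 2*(100 + 11/2) = 2*(211/2) = 211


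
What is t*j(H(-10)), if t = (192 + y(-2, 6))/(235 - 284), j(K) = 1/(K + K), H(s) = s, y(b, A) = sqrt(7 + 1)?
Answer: 48/245 + sqrt(2)/490 ≈ 0.19880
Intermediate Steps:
y(b, A) = 2*sqrt(2) (y(b, A) = sqrt(8) = 2*sqrt(2))
j(K) = 1/(2*K)
t = -192/49 - 2*sqrt(2)/49 (t = (192 + 2*sqrt(2))/(235 - 284) = (192 + 2*sqrt(2))/(-49) = (192 + 2*sqrt(2))*(-1/49) = -192/49 - 2*sqrt(2)/49 ≈ -3.9761)
t*j(H(-10)) = (-192/49 - 2*sqrt(2)/49)*((1/2)/(-10)) = (-192/49 - 2*sqrt(2)/49)*((1/2)*(-1/10)) = (-192/49 - 2*sqrt(2)/49)*(-1/20) = 48/245 + sqrt(2)/490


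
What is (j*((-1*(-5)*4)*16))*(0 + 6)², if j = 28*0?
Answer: 0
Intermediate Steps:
j = 0
(j*((-1*(-5)*4)*16))*(0 + 6)² = (0*((-1*(-5)*4)*16))*(0 + 6)² = (0*((5*4)*16))*6² = (0*(20*16))*36 = (0*320)*36 = 0*36 = 0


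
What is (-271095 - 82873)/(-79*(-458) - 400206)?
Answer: 44246/45503 ≈ 0.97238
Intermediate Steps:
(-271095 - 82873)/(-79*(-458) - 400206) = -353968/(36182 - 400206) = -353968/(-364024) = -353968*(-1/364024) = 44246/45503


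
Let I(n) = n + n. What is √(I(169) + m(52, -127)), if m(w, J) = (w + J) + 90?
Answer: √353 ≈ 18.788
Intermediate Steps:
I(n) = 2*n
m(w, J) = 90 + J + w (m(w, J) = (J + w) + 90 = 90 + J + w)
√(I(169) + m(52, -127)) = √(2*169 + (90 - 127 + 52)) = √(338 + 15) = √353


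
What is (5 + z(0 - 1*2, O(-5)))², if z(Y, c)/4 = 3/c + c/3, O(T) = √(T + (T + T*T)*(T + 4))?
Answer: 1529/225 + 128*I/3 ≈ 6.7956 + 42.667*I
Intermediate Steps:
O(T) = √(T + (4 + T)*(T + T²)) (O(T) = √(T + (T + T²)*(4 + T)) = √(T + (4 + T)*(T + T²)))
z(Y, c) = 12/c + 4*c/3 (z(Y, c) = 4*(3/c + c/3) = 12/c + 4*c/3)
(5 + z(0 - 1*2, O(-5)))² = (5 + (12/(√(-5*(5 + (-5)² + 5*(-5)))) + 4*√(-5*(5 + (-5)² + 5*(-5)))/3))² = (5 + (12/(√(-5*(5 + 25 - 25))) + 4*√(-5*(5 + 25 - 25))/3))² = (5 + (12/(√(-5*5)) + 4*√(-5*5)/3))² = (5 + (12/(√(-25)) + 4*√(-25)/3))² = (5 + (12/((5*I)) + 4*(5*I)/3))² = (5 + (12*(-I/5) + 20*I/3))² = (5 + (-12*I/5 + 20*I/3))² = (5 + 64*I/15)²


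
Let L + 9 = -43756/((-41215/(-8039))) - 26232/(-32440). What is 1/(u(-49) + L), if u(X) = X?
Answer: -33425365/287184528897 ≈ -0.00011639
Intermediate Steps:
L = -285546686012/33425365 (L = -9 + (-43756/((-41215/(-8039))) - 26232/(-32440)) = -9 + (-43756/((-41215*(-1/8039))) - 26232*(-1/32440)) = -9 + (-43756/41215/8039 + 3279/4055) = -9 + (-43756*8039/41215 + 3279/4055) = -9 + (-351754484/41215 + 3279/4055) = -9 - 285245857727/33425365 = -285546686012/33425365 ≈ -8542.8)
1/(u(-49) + L) = 1/(-49 - 285546686012/33425365) = 1/(-287184528897/33425365) = -33425365/287184528897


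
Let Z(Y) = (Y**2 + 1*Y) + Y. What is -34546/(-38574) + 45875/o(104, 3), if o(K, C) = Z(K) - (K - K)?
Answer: 1075208677/212619888 ≈ 5.0570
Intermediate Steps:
Z(Y) = Y**2 + 2*Y (Z(Y) = (Y**2 + Y) + Y = (Y + Y**2) + Y = Y**2 + 2*Y)
o(K, C) = K*(2 + K) (o(K, C) = K*(2 + K) - (K - K) = K*(2 + K) - 1*0 = K*(2 + K) + 0 = K*(2 + K))
-34546/(-38574) + 45875/o(104, 3) = -34546/(-38574) + 45875/((104*(2 + 104))) = -34546*(-1/38574) + 45875/((104*106)) = 17273/19287 + 45875/11024 = 1075208677/212619888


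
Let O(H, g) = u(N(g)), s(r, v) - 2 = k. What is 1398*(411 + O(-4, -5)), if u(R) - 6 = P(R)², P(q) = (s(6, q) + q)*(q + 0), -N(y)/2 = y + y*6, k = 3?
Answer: 38532957966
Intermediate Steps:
s(r, v) = 5 (s(r, v) = 2 + 3 = 5)
N(y) = -14*y (N(y) = -2*(y + y*6) = -2*(y + 6*y) = -14*y)
P(q) = q*(5 + q) (P(q) = (5 + q)*(q + 0) = (5 + q)*q = q*(5 + q))
u(R) = 6 + R²*(5 + R)² (u(R) = 6 + (R*(5 + R))² = 6 + R²*(5 + R)²)
O(H, g) = 6 + 196*g²*(5 - 14*g)² (O(H, g) = 6 + (-14*g)²*(5 - 14*g)² = 6 + (196*g²)*(5 - 14*g)² = 6 + 196*g²*(5 - 14*g)²)
1398*(411 + O(-4, -5)) = 1398*(411 + (6 + 196*(-5)²*(-5 + 14*(-5))²)) = 1398*(411 + (6 + 196*25*(-5 - 70)²)) = 1398*(411 + (6 + 196*25*(-75)²)) = 1398*(411 + (6 + 196*25*5625)) = 1398*(411 + (6 + 27562500)) = 1398*(411 + 27562506) = 1398*27562917 = 38532957966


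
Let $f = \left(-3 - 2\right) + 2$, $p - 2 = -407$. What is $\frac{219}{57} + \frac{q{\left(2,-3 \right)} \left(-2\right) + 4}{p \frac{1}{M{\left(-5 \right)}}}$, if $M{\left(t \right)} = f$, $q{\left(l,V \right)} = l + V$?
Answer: $\frac{3323}{855} \approx 3.8866$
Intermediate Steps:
$p = -405$ ($p = 2 - 407 = -405$)
$q{\left(l,V \right)} = V + l$
$f = -3$ ($f = -5 + 2 = -3$)
$M{\left(t \right)} = -3$
$\frac{219}{57} + \frac{q{\left(2,-3 \right)} \left(-2\right) + 4}{p \frac{1}{M{\left(-5 \right)}}} = \frac{219}{57} + \frac{\left(-3 + 2\right) \left(-2\right) + 4}{\left(-405\right) \frac{1}{-3}} = 219 \cdot \frac{1}{57} + \frac{\left(-1\right) \left(-2\right) + 4}{\left(-405\right) \left(- \frac{1}{3}\right)} = \frac{73}{19} + \frac{2 + 4}{135} = \frac{73}{19} + 6 \cdot \frac{1}{135} = \frac{73}{19} + \frac{2}{45} = \frac{3323}{855}$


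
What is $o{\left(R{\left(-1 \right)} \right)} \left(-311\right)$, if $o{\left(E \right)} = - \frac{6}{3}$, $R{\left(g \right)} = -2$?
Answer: $622$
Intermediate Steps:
$o{\left(E \right)} = -2$ ($o{\left(E \right)} = \left(-6\right) \frac{1}{3} = -2$)
$o{\left(R{\left(-1 \right)} \right)} \left(-311\right) = \left(-2\right) \left(-311\right) = 622$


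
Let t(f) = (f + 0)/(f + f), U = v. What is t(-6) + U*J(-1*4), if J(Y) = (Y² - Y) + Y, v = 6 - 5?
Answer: 33/2 ≈ 16.500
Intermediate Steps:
v = 1
U = 1
t(f) = ½ (t(f) = f/((2*f)) = f*(1/(2*f)) = ½)
J(Y) = Y²
t(-6) + U*J(-1*4) = ½ + 1*(-1*4)² = ½ + 1*(-4)² = ½ + 1*16 = ½ + 16 = 33/2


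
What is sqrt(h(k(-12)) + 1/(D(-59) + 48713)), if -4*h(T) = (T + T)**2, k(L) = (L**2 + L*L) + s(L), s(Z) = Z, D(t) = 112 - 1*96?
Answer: I*sqrt(180881088184887)/48729 ≈ 276.0*I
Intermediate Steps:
D(t) = 16 (D(t) = 112 - 96 = 16)
k(L) = L + 2*L**2 (k(L) = (L**2 + L*L) + L = (L**2 + L**2) + L = 2*L**2 + L = L + 2*L**2)
h(T) = -T**2 (h(T) = -(T + T)**2/4 = -4*T**2/4 = -T**2)
sqrt(h(k(-12)) + 1/(D(-59) + 48713)) = sqrt(-(-12*(1 + 2*(-12)))**2 + 1/(16 + 48713)) = sqrt(-(-12*(1 - 24))**2 + 1/48729) = sqrt(-(-12*(-23))**2 + 1/48729) = sqrt(-1*276**2 + 1/48729) = sqrt(-1*76176 + 1/48729) = sqrt(-76176 + 1/48729) = sqrt(-3711980303/48729) = I*sqrt(180881088184887)/48729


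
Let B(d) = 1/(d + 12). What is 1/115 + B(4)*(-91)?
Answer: -10449/1840 ≈ -5.6788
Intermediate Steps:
B(d) = 1/(12 + d)
1/115 + B(4)*(-91) = 1/115 - 91/(12 + 4) = 1/115 - 91/16 = -10449/1840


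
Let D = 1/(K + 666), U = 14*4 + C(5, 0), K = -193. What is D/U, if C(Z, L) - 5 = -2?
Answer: 1/27907 ≈ 3.5833e-5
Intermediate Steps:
C(Z, L) = 3 (C(Z, L) = 5 - 2 = 3)
U = 59 (U = 14*4 + 3 = 56 + 3 = 59)
D = 1/473 (D = 1/(-193 + 666) = 1/473 ≈ 0.0021142)
D/U = (1/473)/59 = (1/473)*(1/59) = 1/27907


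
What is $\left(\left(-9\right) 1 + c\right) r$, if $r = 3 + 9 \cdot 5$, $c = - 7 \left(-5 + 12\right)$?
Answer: $-2784$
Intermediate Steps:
$c = -49$ ($c = \left(-7\right) 7 = -49$)
$r = 48$ ($r = 3 + 45 = 48$)
$\left(\left(-9\right) 1 + c\right) r = \left(\left(-9\right) 1 - 49\right) 48 = \left(-9 - 49\right) 48 = \left(-58\right) 48 = -2784$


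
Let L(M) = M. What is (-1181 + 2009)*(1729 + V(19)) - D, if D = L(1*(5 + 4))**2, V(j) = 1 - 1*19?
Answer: 1416627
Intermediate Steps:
V(j) = -18 (V(j) = 1 - 19 = -18)
D = 81 (D = (1*(5 + 4))**2 = (1*9)**2 = 9**2 = 81)
(-1181 + 2009)*(1729 + V(19)) - D = (-1181 + 2009)*(1729 - 18) - 1*81 = 828*1711 - 81 = 1416708 - 81 = 1416627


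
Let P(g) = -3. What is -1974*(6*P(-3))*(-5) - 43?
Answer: -177703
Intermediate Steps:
-1974*(6*P(-3))*(-5) - 43 = -1974*(6*(-3))*(-5) - 43 = -1974*(-18*(-5)) - 43 = -1974*90 - 43 = -141*1260 - 43 = -177660 - 43 = -177703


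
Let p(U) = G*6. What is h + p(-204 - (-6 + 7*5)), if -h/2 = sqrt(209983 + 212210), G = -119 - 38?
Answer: -942 - 2*sqrt(422193) ≈ -2241.5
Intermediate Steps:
G = -157
p(U) = -942 (p(U) = -157*6 = -942)
h = -2*sqrt(422193) (h = -2*sqrt(209983 + 212210) = -2*sqrt(422193) ≈ -1299.5)
h + p(-204 - (-6 + 7*5)) = -2*sqrt(422193) - 942 = -942 - 2*sqrt(422193)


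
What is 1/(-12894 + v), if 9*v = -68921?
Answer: -9/184967 ≈ -4.8657e-5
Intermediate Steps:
v = -68921/9 (v = (⅑)*(-68921) = -68921/9 ≈ -7657.9)
1/(-12894 + v) = 1/(-12894 - 68921/9) = 1/(-184967/9) = -9/184967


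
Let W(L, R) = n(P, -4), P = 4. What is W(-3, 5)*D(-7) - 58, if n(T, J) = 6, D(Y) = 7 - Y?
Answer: 26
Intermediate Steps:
W(L, R) = 6
W(-3, 5)*D(-7) - 58 = 6*(7 - 1*(-7)) - 58 = 6*(7 + 7) - 58 = 6*14 - 58 = 84 - 58 = 26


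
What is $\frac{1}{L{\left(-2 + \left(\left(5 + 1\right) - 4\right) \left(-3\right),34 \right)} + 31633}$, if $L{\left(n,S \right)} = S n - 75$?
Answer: $\frac{1}{31286} \approx 3.1963 \cdot 10^{-5}$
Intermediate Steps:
$L{\left(n,S \right)} = -75 + S n$
$\frac{1}{L{\left(-2 + \left(\left(5 + 1\right) - 4\right) \left(-3\right),34 \right)} + 31633} = \frac{1}{\left(-75 + 34 \left(-2 + \left(\left(5 + 1\right) - 4\right) \left(-3\right)\right)\right) + 31633} = \frac{1}{\left(-75 + 34 \left(-2 + \left(6 - 4\right) \left(-3\right)\right)\right) + 31633} = \frac{1}{\left(-75 + 34 \left(-2 + 2 \left(-3\right)\right)\right) + 31633} = \frac{1}{\left(-75 + 34 \left(-2 - 6\right)\right) + 31633} = \frac{1}{\left(-75 + 34 \left(-8\right)\right) + 31633} = \frac{1}{\left(-75 - 272\right) + 31633} = \frac{1}{-347 + 31633} = \frac{1}{31286}$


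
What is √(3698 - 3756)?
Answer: I*√58 ≈ 7.6158*I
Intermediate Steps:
√(3698 - 3756) = √(-58) = I*√58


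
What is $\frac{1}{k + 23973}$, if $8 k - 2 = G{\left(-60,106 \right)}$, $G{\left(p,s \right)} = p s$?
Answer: $\frac{4}{92713} \approx 4.3144 \cdot 10^{-5}$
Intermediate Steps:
$k = - \frac{3179}{4}$ ($k = \frac{1}{4} + \frac{\left(-60\right) 106}{8} = \frac{1}{4} + \frac{1}{8} \left(-6360\right) = \frac{1}{4} - 795 = - \frac{3179}{4} \approx -794.75$)
$\frac{1}{k + 23973} = \frac{1}{- \frac{3179}{4} + 23973} = \frac{1}{\frac{92713}{4}} = \frac{4}{92713}$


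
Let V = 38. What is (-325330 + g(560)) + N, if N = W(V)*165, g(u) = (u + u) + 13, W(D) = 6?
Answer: -323207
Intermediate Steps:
g(u) = 13 + 2*u (g(u) = 2*u + 13 = 13 + 2*u)
N = 990 (N = 6*165 = 990)
(-325330 + g(560)) + N = (-325330 + (13 + 2*560)) + 990 = (-325330 + (13 + 1120)) + 990 = (-325330 + 1133) + 990 = -324197 + 990 = -323207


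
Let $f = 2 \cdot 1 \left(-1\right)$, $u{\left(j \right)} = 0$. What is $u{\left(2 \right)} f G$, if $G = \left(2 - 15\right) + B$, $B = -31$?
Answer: $0$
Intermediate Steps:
$f = -2$ ($f = 2 \left(-1\right) = -2$)
$G = -44$ ($G = \left(2 - 15\right) - 31 = -13 - 31 = -44$)
$u{\left(2 \right)} f G = 0 \left(-2\right) \left(-44\right) = 0 \left(-44\right) = 0$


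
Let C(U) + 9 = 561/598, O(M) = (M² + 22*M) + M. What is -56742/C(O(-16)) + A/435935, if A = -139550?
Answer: 986089989594/140109509 ≈ 7038.0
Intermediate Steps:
O(M) = M² + 23*M
C(U) = -4821/598 (C(U) = -9 + 561/598 = -4821/598)
-56742/C(O(-16)) + A/435935 = -56742/(-4821/598) - 139550/435935 = -56742*(-598/4821) - 139550*1/435935 = 11310572/1607 - 27910/87187 = 986089989594/140109509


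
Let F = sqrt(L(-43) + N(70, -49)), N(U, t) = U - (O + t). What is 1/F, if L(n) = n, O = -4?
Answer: sqrt(5)/20 ≈ 0.11180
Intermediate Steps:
N(U, t) = 4 + U - t (N(U, t) = U - (-4 + t) = U + (4 - t) = 4 + U - t)
F = 4*sqrt(5) (F = sqrt(-43 + (4 + 70 - 1*(-49))) = sqrt(-43 + (4 + 70 + 49)) = sqrt(-43 + 123) = sqrt(80) = 4*sqrt(5) ≈ 8.9443)
1/F = 1/(4*sqrt(5)) = sqrt(5)/20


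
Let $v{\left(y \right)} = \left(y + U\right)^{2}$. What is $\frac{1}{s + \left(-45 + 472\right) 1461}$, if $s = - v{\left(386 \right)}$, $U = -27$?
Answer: $\frac{1}{494966} \approx 2.0203 \cdot 10^{-6}$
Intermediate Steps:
$v{\left(y \right)} = \left(-27 + y\right)^{2}$ ($v{\left(y \right)} = \left(y - 27\right)^{2} = \left(-27 + y\right)^{2}$)
$s = -128881$ ($s = - \left(-27 + 386\right)^{2} = - 359^{2} = \left(-1\right) 128881 = -128881$)
$\frac{1}{s + \left(-45 + 472\right) 1461} = \frac{1}{-128881 + \left(-45 + 472\right) 1461} = \frac{1}{-128881 + 427 \cdot 1461} = \frac{1}{-128881 + 623847} = \frac{1}{494966}$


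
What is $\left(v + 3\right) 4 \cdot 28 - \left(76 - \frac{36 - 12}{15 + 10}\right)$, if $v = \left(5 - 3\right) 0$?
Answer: $\frac{6524}{25} \approx 260.96$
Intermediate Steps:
$v = 0$ ($v = 2 \cdot 0 = 0$)
$\left(v + 3\right) 4 \cdot 28 - \left(76 - \frac{36 - 12}{15 + 10}\right) = \left(0 + 3\right) 4 \cdot 28 - \left(76 - \frac{36 - 12}{15 + 10}\right) = 3 \cdot 4 \cdot 28 - \left(76 - \frac{24}{25}\right) = 12 \cdot 28 + \left(-76 + 24 \cdot \frac{1}{25}\right) = 336 + \left(-76 + \frac{24}{25}\right) = 336 - \frac{1876}{25} = \frac{6524}{25}$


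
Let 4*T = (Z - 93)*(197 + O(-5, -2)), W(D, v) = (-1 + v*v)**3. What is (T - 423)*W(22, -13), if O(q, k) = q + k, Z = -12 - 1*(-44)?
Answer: -15744589056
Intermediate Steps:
Z = 32 (Z = -12 + 44 = 32)
O(q, k) = k + q
W(D, v) = (-1 + v**2)**3
T = -5795/2 (T = ((32 - 93)*(197 + (-2 - 5)))/4 = (-61*(197 - 7))/4 = (-61*190)/4 = (1/4)*(-11590) = -5795/2 ≈ -2897.5)
(T - 423)*W(22, -13) = (-5795/2 - 423)*(-1 + (-13)**2)**3 = -6641*(-1 + 169)**3/2 = -6641/2*168**3 = -6641/2*4741632 = -15744589056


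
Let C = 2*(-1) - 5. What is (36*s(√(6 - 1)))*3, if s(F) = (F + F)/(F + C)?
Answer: -270/11 - 378*√5/11 ≈ -101.38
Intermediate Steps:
C = -7 (C = -2 - 5 = -7)
s(F) = 2*F/(-7 + F) (s(F) = (F + F)/(F - 7) = (2*F)/(-7 + F) = 2*F/(-7 + F))
(36*s(√(6 - 1)))*3 = (36*(2*√(6 - 1)/(-7 + √(6 - 1))))*3 = (36*(2*√5/(-7 + √5)))*3 = (72*√5/(-7 + √5))*3 = 216*√5/(-7 + √5)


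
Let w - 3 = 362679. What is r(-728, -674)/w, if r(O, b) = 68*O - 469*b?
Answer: 133301/181341 ≈ 0.73508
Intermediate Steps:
w = 362682 (w = 3 + 362679 = 362682)
r(O, b) = -469*b + 68*O
r(-728, -674)/w = (-469*(-674) + 68*(-728))/362682 = (316106 - 49504)*(1/362682) = 266602*(1/362682) = 133301/181341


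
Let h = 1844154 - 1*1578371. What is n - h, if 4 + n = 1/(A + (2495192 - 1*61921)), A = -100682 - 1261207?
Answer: -284759407633/1071382 ≈ -2.6579e+5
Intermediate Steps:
A = -1361889
h = 265783 (h = 1844154 - 1578371 = 265783)
n = -4285527/1071382 (n = -4 + 1/(-1361889 + (2495192 - 1*61921)) = -4 + 1/(-1361889 + (2495192 - 61921)) = -4 + 1/(-1361889 + 2433271) = -4 + 1/1071382 = -4285527/1071382 ≈ -4.0000)
n - h = -4285527/1071382 - 1*265783 = -4285527/1071382 - 265783 = -284759407633/1071382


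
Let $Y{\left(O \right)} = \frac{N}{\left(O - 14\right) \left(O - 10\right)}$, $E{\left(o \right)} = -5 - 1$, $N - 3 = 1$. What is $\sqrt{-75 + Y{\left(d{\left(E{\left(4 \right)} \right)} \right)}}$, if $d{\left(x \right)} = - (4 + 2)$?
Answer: $\frac{i \sqrt{29995}}{20} \approx 8.6595 i$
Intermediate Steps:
$N = 4$ ($N = 3 + 1 = 4$)
$E{\left(o \right)} = -6$ ($E{\left(o \right)} = -5 - 1 = -6$)
$d{\left(x \right)} = -6$ ($d{\left(x \right)} = \left(-1\right) 6 = -6$)
$Y{\left(O \right)} = \frac{4}{\left(-14 + O\right) \left(-10 + O\right)}$ ($Y{\left(O \right)} = \frac{4}{\left(O - 14\right) \left(O - 10\right)} = \frac{4}{\left(-14 + O\right) \left(-10 + O\right)}$)
$\sqrt{-75 + Y{\left(d{\left(E{\left(4 \right)} \right)} \right)}} = \sqrt{-75 + \frac{4}{140 + \left(-6\right)^{2} - -144}} = \sqrt{-75 + \frac{4}{140 + 36 + 144}} = \sqrt{-75 + \frac{4}{320}} = \sqrt{-75 + 4 \cdot \frac{1}{320}} = \sqrt{-75 + \frac{1}{80}} = \sqrt{- \frac{5999}{80}} = \frac{i \sqrt{29995}}{20}$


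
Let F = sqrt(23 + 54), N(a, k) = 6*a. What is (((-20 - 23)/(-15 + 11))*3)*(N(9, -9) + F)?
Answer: 3483/2 + 129*sqrt(77)/4 ≈ 2024.5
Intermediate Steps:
F = sqrt(77) ≈ 8.7750
(((-20 - 23)/(-15 + 11))*3)*(N(9, -9) + F) = (((-20 - 23)/(-15 + 11))*3)*(6*9 + sqrt(77)) = (-43/(-4)*3)*(54 + sqrt(77)) = (-43*(-1/4)*3)*(54 + sqrt(77)) = ((43/4)*3)*(54 + sqrt(77)) = 129*(54 + sqrt(77))/4 = 3483/2 + 129*sqrt(77)/4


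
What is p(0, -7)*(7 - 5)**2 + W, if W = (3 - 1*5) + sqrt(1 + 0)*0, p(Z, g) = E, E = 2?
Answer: 6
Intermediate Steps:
p(Z, g) = 2
W = -2 (W = (3 - 5) + sqrt(1)*0 = -2 + 1*0 = -2 + 0 = -2)
p(0, -7)*(7 - 5)**2 + W = 2*(7 - 5)**2 - 2 = 2*2**2 - 2 = 2*4 - 2 = 8 - 2 = 6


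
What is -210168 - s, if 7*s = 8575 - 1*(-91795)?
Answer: -1571546/7 ≈ -2.2451e+5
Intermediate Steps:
s = 100370/7 (s = (8575 - 1*(-91795))/7 = (8575 + 91795)/7 = (⅐)*100370 = 100370/7 ≈ 14339.)
-210168 - s = -210168 - 1*100370/7 = -210168 - 100370/7 = -1571546/7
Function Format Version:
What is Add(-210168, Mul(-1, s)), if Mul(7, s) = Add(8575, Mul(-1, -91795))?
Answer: Rational(-1571546, 7) ≈ -2.2451e+5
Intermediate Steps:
s = Rational(100370, 7) (s = Mul(Rational(1, 7), Add(8575, Mul(-1, -91795))) = Mul(Rational(1, 7), Add(8575, 91795)) = Mul(Rational(1, 7), 100370) = Rational(100370, 7) ≈ 14339.)
Add(-210168, Mul(-1, s)) = Add(-210168, Mul(-1, Rational(100370, 7))) = Add(-210168, Rational(-100370, 7)) = Rational(-1571546, 7)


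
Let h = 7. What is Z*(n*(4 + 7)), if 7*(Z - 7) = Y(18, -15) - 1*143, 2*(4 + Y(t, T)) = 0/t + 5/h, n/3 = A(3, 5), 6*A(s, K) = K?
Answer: -75185/196 ≈ -383.60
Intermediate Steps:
A(s, K) = K/6
n = 5/2 (n = 3*((⅙)*5) = 3*(⅚) = 5/2 ≈ 2.5000)
Y(t, T) = -51/14 (Y(t, T) = -4 + (0/t + 5/7)/2 = -4 + (0 + 5*(⅐))/2 = -4 + (0 + 5/7)/2 = -4 + (½)*(5/7) = -4 + 5/14 = -51/14)
Z = -1367/98 (Z = 7 + (-51/14 - 1*143)/7 = 7 + (-51/14 - 143)/7 = 7 + (⅐)*(-2053/14) = 7 - 2053/98 = -1367/98 ≈ -13.949)
Z*(n*(4 + 7)) = -6835*(4 + 7)/196 = -6835*11/196 = -1367/98*55/2 = -75185/196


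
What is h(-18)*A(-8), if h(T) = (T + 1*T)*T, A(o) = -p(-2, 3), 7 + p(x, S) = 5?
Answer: 1296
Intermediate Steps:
p(x, S) = -2 (p(x, S) = -7 + 5 = -2)
A(o) = 2 (A(o) = -1*(-2) = 2)
h(T) = 2*T² (h(T) = (T + T)*T = (2*T)*T = 2*T²)
h(-18)*A(-8) = (2*(-18)²)*2 = (2*324)*2 = 648*2 = 1296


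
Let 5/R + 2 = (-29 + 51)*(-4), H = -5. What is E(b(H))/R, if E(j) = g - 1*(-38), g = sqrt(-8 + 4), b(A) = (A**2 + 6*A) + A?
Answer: -684 - 36*I ≈ -684.0 - 36.0*I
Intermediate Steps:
b(A) = A**2 + 7*A
g = 2*I (g = sqrt(-4) = 2*I ≈ 2.0*I)
E(j) = 38 + 2*I (E(j) = 2*I - 1*(-38) = 2*I + 38 = 38 + 2*I)
R = -1/18 (R = 5/(-2 + (-29 + 51)*(-4)) = 5/(-2 + 22*(-4)) = 5/(-2 - 88) = 5/(-90) = 5*(-1/90) = -1/18 ≈ -0.055556)
E(b(H))/R = (38 + 2*I)/(-1/18) = (38 + 2*I)*(-18) = -684 - 36*I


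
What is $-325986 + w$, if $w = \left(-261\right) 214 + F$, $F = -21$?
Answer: $-381861$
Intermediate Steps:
$w = -55875$ ($w = \left(-261\right) 214 - 21 = -55854 - 21 = -55875$)
$-325986 + w = -325986 - 55875 = -381861$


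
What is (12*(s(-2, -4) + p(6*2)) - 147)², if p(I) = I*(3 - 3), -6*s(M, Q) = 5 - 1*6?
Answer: 21025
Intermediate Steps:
s(M, Q) = ⅙ (s(M, Q) = -(5 - 1*6)/6 = -(5 - 6)/6 = -⅙*(-1) = ⅙)
p(I) = 0 (p(I) = I*0 = 0)
(12*(s(-2, -4) + p(6*2)) - 147)² = (12*(⅙ + 0) - 147)² = (12*(⅙) - 147)² = (2 - 147)² = (-145)² = 21025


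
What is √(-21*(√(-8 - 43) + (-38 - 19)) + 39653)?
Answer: √(40850 - 21*I*√51) ≈ 202.11 - 0.371*I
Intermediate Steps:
√(-21*(√(-8 - 43) + (-38 - 19)) + 39653) = √(-21*(√(-51) - 57) + 39653) = √(-21*(I*√51 - 57) + 39653) = √(-21*(-57 + I*√51) + 39653) = √((1197 - 21*I*√51) + 39653) = √(40850 - 21*I*√51)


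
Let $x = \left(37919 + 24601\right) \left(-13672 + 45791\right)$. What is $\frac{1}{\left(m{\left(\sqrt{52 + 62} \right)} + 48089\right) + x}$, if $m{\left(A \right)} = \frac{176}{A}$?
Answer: $\frac{114463294233}{229856942573163687289} - \frac{88 \sqrt{114}}{229856942573163687289} \approx 4.9798 \cdot 10^{-10}$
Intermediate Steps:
$x = 2008079880$ ($x = 62520 \cdot 32119 = 2008079880$)
$\frac{1}{\left(m{\left(\sqrt{52 + 62} \right)} + 48089\right) + x} = \frac{1}{\left(\frac{176}{\sqrt{52 + 62}} + 48089\right) + 2008079880} = \frac{1}{\left(\frac{176}{\sqrt{114}} + 48089\right) + 2008079880} = \frac{1}{\left(176 \frac{\sqrt{114}}{114} + 48089\right) + 2008079880} = \frac{1}{\left(\frac{88 \sqrt{114}}{57} + 48089\right) + 2008079880} = \frac{1}{\left(48089 + \frac{88 \sqrt{114}}{57}\right) + 2008079880} = \frac{1}{2008127969 + \frac{88 \sqrt{114}}{57}}$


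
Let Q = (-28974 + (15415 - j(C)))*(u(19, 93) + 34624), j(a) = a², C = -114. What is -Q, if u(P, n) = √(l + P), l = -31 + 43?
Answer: 919440320 + 26555*√31 ≈ 9.1959e+8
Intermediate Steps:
l = 12
u(P, n) = √(12 + P)
Q = -919440320 - 26555*√31 (Q = (-28974 + (15415 - 1*(-114)²))*(√(12 + 19) + 34624) = (-28974 + (15415 - 1*12996))*(√31 + 34624) = (-28974 + (15415 - 12996))*(34624 + √31) = (-28974 + 2419)*(34624 + √31) = -26555*(34624 + √31) = -919440320 - 26555*√31 ≈ -9.1959e+8)
-Q = -(-919440320 - 26555*√31) = 919440320 + 26555*√31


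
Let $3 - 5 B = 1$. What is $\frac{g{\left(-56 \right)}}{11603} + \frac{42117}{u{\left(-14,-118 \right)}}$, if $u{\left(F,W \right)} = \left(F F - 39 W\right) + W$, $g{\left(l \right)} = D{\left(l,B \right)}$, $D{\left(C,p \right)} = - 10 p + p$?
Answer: $\frac{162888901}{18100680} \approx 8.9991$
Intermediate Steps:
$B = \frac{2}{5}$ ($B = \frac{3}{5} - \frac{1}{5} = \frac{2}{5} \approx 0.4$)
$D{\left(C,p \right)} = - 9 p$
$g{\left(l \right)} = - \frac{18}{5}$ ($g{\left(l \right)} = \left(-9\right) \frac{2}{5} = - \frac{18}{5}$)
$u{\left(F,W \right)} = F^{2} - 38 W$ ($u{\left(F,W \right)} = \left(F^{2} - 39 W\right) + W = F^{2} - 38 W$)
$\frac{g{\left(-56 \right)}}{11603} + \frac{42117}{u{\left(-14,-118 \right)}} = - \frac{18}{5 \cdot 11603} + \frac{42117}{\left(-14\right)^{2} - -4484} = \left(- \frac{18}{5}\right) \frac{1}{11603} + \frac{42117}{196 + 4484} = - \frac{18}{58015} + \frac{42117}{4680} = - \frac{18}{58015} + 42117 \cdot \frac{1}{4680} = - \frac{18}{58015} + \frac{14039}{1560} = \frac{162888901}{18100680}$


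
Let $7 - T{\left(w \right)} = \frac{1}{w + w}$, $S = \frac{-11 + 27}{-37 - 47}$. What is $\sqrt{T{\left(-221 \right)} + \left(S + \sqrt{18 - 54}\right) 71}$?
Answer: $\frac{\sqrt{-561867306 + 36702253224 i}}{9282} \approx 14.483 + 14.707 i$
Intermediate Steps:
$S = - \frac{4}{21}$ ($S = \frac{16}{-84} = 16 \left(- \frac{1}{84}\right) = - \frac{4}{21} \approx -0.19048$)
$T{\left(w \right)} = 7 - \frac{1}{2 w}$ ($T{\left(w \right)} = 7 - \frac{1}{w + w} = 7 - \frac{1}{2 w}$)
$\sqrt{T{\left(-221 \right)} + \left(S + \sqrt{18 - 54}\right) 71} = \sqrt{\left(7 - \frac{1}{2 \left(-221\right)}\right) + \left(- \frac{4}{21} + \sqrt{18 - 54}\right) 71} = \sqrt{\left(7 - - \frac{1}{442}\right) + \left(- \frac{4}{21} + \sqrt{-36}\right) 71} = \sqrt{\left(7 + \frac{1}{442}\right) + \left(- \frac{4}{21} + 6 i\right) 71} = \sqrt{\frac{3095}{442} - \left(\frac{284}{21} - 426 i\right)} = \sqrt{- \frac{60533}{9282} + 426 i}$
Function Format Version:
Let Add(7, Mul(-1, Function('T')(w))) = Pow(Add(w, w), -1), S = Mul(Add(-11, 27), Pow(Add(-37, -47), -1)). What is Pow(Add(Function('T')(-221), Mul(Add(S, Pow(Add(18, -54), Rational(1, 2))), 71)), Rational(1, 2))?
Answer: Mul(Rational(1, 9282), Pow(Add(-561867306, Mul(36702253224, I)), Rational(1, 2))) ≈ Add(14.483, Mul(14.707, I))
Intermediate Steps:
S = Rational(-4, 21) (S = Mul(16, Pow(-84, -1)) = Mul(16, Rational(-1, 84)) = Rational(-4, 21) ≈ -0.19048)
Function('T')(w) = Add(7, Mul(Rational(-1, 2), Pow(w, -1))) (Function('T')(w) = Add(7, Mul(-1, Pow(Add(w, w), -1))) = Add(7, Mul(-1, Pow(Mul(2, w), -1))) = Add(7, Mul(-1, Mul(Rational(1, 2), Pow(w, -1)))) = Add(7, Mul(Rational(-1, 2), Pow(w, -1))))
Pow(Add(Function('T')(-221), Mul(Add(S, Pow(Add(18, -54), Rational(1, 2))), 71)), Rational(1, 2)) = Pow(Add(Add(7, Mul(Rational(-1, 2), Pow(-221, -1))), Mul(Add(Rational(-4, 21), Pow(Add(18, -54), Rational(1, 2))), 71)), Rational(1, 2)) = Pow(Add(Add(7, Mul(Rational(-1, 2), Rational(-1, 221))), Mul(Add(Rational(-4, 21), Pow(-36, Rational(1, 2))), 71)), Rational(1, 2)) = Pow(Add(Add(7, Rational(1, 442)), Mul(Add(Rational(-4, 21), Mul(6, I)), 71)), Rational(1, 2)) = Pow(Add(Rational(3095, 442), Add(Rational(-284, 21), Mul(426, I))), Rational(1, 2)) = Pow(Add(Rational(-60533, 9282), Mul(426, I)), Rational(1, 2))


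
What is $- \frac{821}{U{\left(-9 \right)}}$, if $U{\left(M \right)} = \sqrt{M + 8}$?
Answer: $821 i \approx 821.0 i$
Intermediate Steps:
$U{\left(M \right)} = \sqrt{8 + M}$
$- \frac{821}{U{\left(-9 \right)}} = - \frac{821}{\sqrt{8 - 9}} = - \frac{821}{\sqrt{-1}} = - \frac{821}{i} = - 821 \left(- i\right) = 821 i$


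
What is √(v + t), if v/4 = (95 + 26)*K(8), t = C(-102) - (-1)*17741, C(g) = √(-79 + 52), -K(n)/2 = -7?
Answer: √(24517 + 3*I*√3) ≈ 156.58 + 0.017*I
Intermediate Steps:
K(n) = 14 (K(n) = -2*(-7) = 14)
C(g) = 3*I*√3 (C(g) = √(-27) = 3*I*√3)
t = 17741 + 3*I*√3 (t = 3*I*√3 - (-1)*17741 = 3*I*√3 - 1*(-17741) = 3*I*√3 + 17741 = 17741 + 3*I*√3 ≈ 17741.0 + 5.1962*I)
v = 6776 (v = 4*((95 + 26)*14) = 4*(121*14) = 4*1694 = 6776)
√(v + t) = √(6776 + (17741 + 3*I*√3)) = √(24517 + 3*I*√3)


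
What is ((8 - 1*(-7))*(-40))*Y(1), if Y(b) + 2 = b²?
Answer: 600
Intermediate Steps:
Y(b) = -2 + b²
((8 - 1*(-7))*(-40))*Y(1) = ((8 - 1*(-7))*(-40))*(-2 + 1²) = ((8 + 7)*(-40))*(-2 + 1) = (15*(-40))*(-1) = -600*(-1) = 600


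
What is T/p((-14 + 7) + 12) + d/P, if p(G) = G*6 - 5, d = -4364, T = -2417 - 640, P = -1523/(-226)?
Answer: -29312411/38075 ≈ -769.86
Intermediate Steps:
P = 1523/226 (P = -1523*(-1/226) = 1523/226 ≈ 6.7389)
T = -3057
p(G) = -5 + 6*G (p(G) = 6*G - 5 = -5 + 6*G)
T/p((-14 + 7) + 12) + d/P = -3057/(-5 + 6*((-14 + 7) + 12)) - 4364/1523/226 = -3057/(-5 + 6*(-7 + 12)) - 4364*226/1523 = -3057/(-5 + 6*5) - 986264/1523 = -3057/(-5 + 30) - 986264/1523 = -3057/25 - 986264/1523 = -29312411/38075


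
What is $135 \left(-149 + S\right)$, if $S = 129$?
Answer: $-2700$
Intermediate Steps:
$135 \left(-149 + S\right) = 135 \left(-149 + 129\right) = 135 \left(-20\right) = -2700$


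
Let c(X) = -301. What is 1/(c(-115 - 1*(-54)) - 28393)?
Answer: -1/28694 ≈ -3.4850e-5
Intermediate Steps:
1/(c(-115 - 1*(-54)) - 28393) = 1/(-301 - 28393) = 1/(-28694) = -1/28694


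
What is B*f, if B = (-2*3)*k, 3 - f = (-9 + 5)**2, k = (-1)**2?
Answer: 78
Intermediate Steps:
k = 1
f = -13 (f = 3 - (-9 + 5)**2 = 3 - 1*(-4)**2 = 3 - 1*16 = 3 - 16 = -13)
B = -6 (B = -2*3*1 = -6*1 = -6)
B*f = -6*(-13) = 78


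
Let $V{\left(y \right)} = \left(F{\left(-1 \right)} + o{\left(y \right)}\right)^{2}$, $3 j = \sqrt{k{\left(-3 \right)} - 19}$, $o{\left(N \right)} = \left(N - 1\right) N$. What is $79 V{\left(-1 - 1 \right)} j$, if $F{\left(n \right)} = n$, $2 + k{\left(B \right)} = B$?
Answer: $\frac{3950 i \sqrt{6}}{3} \approx 3225.2 i$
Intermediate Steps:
$k{\left(B \right)} = -2 + B$
$o{\left(N \right)} = N \left(-1 + N\right)$ ($o{\left(N \right)} = \left(-1 + N\right) N = N \left(-1 + N\right)$)
$j = \frac{2 i \sqrt{6}}{3}$ ($j = \frac{\sqrt{\left(-2 - 3\right) - 19}}{3} = \frac{\sqrt{-5 - 19}}{3} = \frac{\sqrt{-24}}{3} = \frac{2 i \sqrt{6}}{3} \approx 1.633 i$)
$V{\left(y \right)} = \left(-1 + y \left(-1 + y\right)\right)^{2}$
$79 V{\left(-1 - 1 \right)} j = 79 \left(-1 + \left(-1 - 1\right) \left(-1 - 2\right)\right)^{2} \frac{2 i \sqrt{6}}{3} = 79 \left(-1 - 2 \left(-1 - 2\right)\right)^{2} \frac{2 i \sqrt{6}}{3} = 79 \left(-1 - -6\right)^{2} \frac{2 i \sqrt{6}}{3} = 79 \left(-1 + 6\right)^{2} \frac{2 i \sqrt{6}}{3} = 79 \cdot 5^{2} \frac{2 i \sqrt{6}}{3} = 79 \cdot 25 \frac{2 i \sqrt{6}}{3} = 1975 \frac{2 i \sqrt{6}}{3} = \frac{3950 i \sqrt{6}}{3}$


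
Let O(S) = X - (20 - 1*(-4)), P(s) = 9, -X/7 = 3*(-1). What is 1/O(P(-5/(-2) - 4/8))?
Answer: -1/3 ≈ -0.33333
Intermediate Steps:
X = 21 (X = -21*(-1) = -7*(-3) = 21)
O(S) = -3 (O(S) = 21 - (20 - 1*(-4)) = 21 - (20 + 4) = 21 - 1*24 = 21 - 24 = -3)
1/O(P(-5/(-2) - 4/8)) = 1/(-3) = -1/3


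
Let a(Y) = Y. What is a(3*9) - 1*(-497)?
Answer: 524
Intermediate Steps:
a(3*9) - 1*(-497) = 3*9 - 1*(-497) = 27 + 497 = 524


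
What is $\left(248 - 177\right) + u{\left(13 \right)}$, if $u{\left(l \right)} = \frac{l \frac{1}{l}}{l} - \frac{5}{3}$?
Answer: $\frac{2707}{39} \approx 69.41$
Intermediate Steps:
$u{\left(l \right)} = - \frac{5}{3} + \frac{1}{l}$ ($u{\left(l \right)} = 1 \frac{1}{l} - \frac{5}{3} = \frac{1}{l} - \frac{5}{3} = - \frac{5}{3} + \frac{1}{l}$)
$\left(248 - 177\right) + u{\left(13 \right)} = \left(248 - 177\right) - \left(\frac{5}{3} - \frac{1}{13}\right) = 71 + \left(- \frac{5}{3} + \frac{1}{13}\right) = 71 - \frac{62}{39} = \frac{2707}{39}$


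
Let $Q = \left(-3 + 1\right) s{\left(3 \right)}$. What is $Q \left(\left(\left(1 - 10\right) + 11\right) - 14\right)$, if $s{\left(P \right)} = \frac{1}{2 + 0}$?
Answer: $12$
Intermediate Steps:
$s{\left(P \right)} = \frac{1}{2}$
$Q = -1$ ($Q = \left(-3 + 1\right) \frac{1}{2} = \left(-2\right) \frac{1}{2} = -1$)
$Q \left(\left(\left(1 - 10\right) + 11\right) - 14\right) = - (\left(\left(1 - 10\right) + 11\right) - 14) = - (\left(-9 + 11\right) - 14) = - (2 - 14) = \left(-1\right) \left(-12\right) = 12$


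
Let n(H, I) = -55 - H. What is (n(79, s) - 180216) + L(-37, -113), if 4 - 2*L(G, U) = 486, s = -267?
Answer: -180591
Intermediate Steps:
L(G, U) = -241 (L(G, U) = 2 - 1/2*486 = 2 - 243 = -241)
(n(79, s) - 180216) + L(-37, -113) = ((-55 - 1*79) - 180216) - 241 = ((-55 - 79) - 180216) - 241 = (-134 - 180216) - 241 = -180350 - 241 = -180591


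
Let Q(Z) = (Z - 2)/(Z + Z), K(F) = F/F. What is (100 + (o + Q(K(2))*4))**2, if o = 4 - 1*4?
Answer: 9604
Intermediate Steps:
K(F) = 1
Q(Z) = (-2 + Z)/(2*Z) (Q(Z) = (-2 + Z)/((2*Z)) = (-2 + Z)*(1/(2*Z)) = (-2 + Z)/(2*Z))
o = 0 (o = 4 - 4 = 0)
(100 + (o + Q(K(2))*4))**2 = (100 + (0 + ((1/2)*(-2 + 1)/1)*4))**2 = (100 + (0 + ((1/2)*1*(-1))*4))**2 = (100 + (0 - 1/2*4))**2 = (100 + (0 - 2))**2 = (100 - 2)**2 = 98**2 = 9604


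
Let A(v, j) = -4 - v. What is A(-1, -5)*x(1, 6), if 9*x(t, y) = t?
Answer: -⅓ ≈ -0.33333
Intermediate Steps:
x(t, y) = t/9
A(-1, -5)*x(1, 6) = (-4 - 1*(-1))*((⅑)*1) = (-4 + 1)*(⅑) = -3*⅑ = -⅓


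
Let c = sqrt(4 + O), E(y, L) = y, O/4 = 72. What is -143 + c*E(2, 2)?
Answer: -143 + 4*sqrt(73) ≈ -108.82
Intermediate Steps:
O = 288 (O = 4*72 = 288)
c = 2*sqrt(73) (c = sqrt(4 + 288) = sqrt(292) = 2*sqrt(73) ≈ 17.088)
-143 + c*E(2, 2) = -143 + (2*sqrt(73))*2 = -143 + 4*sqrt(73)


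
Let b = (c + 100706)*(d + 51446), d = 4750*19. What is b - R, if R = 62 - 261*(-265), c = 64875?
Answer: 23462096149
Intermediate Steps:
d = 90250
b = 23462165376 (b = (64875 + 100706)*(90250 + 51446) = 165581*141696 = 23462165376)
R = 69227 (R = 62 + 69165 = 69227)
b - R = 23462165376 - 1*69227 = 23462165376 - 69227 = 23462096149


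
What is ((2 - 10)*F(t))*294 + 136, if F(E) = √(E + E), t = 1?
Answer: 136 - 2352*√2 ≈ -3190.2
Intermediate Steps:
F(E) = √2*√E (F(E) = √(2*E) = √2*√E)
((2 - 10)*F(t))*294 + 136 = ((2 - 10)*(√2*√1))*294 + 136 = -8*√2*294 + 136 = -2352*√2 + 136 = 136 - 2352*√2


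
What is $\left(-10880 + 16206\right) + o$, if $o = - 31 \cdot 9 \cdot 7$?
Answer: $3373$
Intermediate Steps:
$o = -1953$ ($o = - 279 \cdot 7 = \left(-1\right) 1953 = -1953$)
$\left(-10880 + 16206\right) + o = \left(-10880 + 16206\right) - 1953 = 5326 - 1953 = 3373$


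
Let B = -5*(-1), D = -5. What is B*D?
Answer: -25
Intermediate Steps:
B = 5
B*D = 5*(-5) = -25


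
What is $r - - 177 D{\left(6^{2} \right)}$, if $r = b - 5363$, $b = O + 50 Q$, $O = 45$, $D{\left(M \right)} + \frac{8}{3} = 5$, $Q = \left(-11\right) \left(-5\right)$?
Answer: $-2155$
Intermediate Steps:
$Q = 55$
$D{\left(M \right)} = \frac{7}{3}$ ($D{\left(M \right)} = - \frac{8}{3} + 5 = \frac{7}{3}$)
$b = 2795$ ($b = 45 + 50 \cdot 55 = 45 + 2750 = 2795$)
$r = -2568$ ($r = 2795 - 5363 = -2568$)
$r - - 177 D{\left(6^{2} \right)} = -2568 - \left(-177\right) \frac{7}{3} = -2568 - -413 = -2568 + 413 = -2155$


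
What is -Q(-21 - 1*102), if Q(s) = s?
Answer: 123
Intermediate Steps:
-Q(-21 - 1*102) = -(-21 - 1*102) = -(-21 - 102) = -1*(-123) = 123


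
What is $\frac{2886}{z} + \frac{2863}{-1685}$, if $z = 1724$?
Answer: $- \frac{36451}{1452470} \approx -0.025096$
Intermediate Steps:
$\frac{2886}{z} + \frac{2863}{-1685} = \frac{2886}{1724} + \frac{2863}{-1685} = 2886 \cdot \frac{1}{1724} + 2863 \left(- \frac{1}{1685}\right) = \frac{1443}{862} - \frac{2863}{1685} = - \frac{36451}{1452470}$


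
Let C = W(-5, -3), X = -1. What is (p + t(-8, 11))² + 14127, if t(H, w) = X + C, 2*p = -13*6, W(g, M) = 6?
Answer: 15283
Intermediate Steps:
C = 6
p = -39 (p = (-13*6)/2 = (½)*(-78) = -39)
t(H, w) = 5 (t(H, w) = -1 + 6 = 5)
(p + t(-8, 11))² + 14127 = (-39 + 5)² + 14127 = (-34)² + 14127 = 1156 + 14127 = 15283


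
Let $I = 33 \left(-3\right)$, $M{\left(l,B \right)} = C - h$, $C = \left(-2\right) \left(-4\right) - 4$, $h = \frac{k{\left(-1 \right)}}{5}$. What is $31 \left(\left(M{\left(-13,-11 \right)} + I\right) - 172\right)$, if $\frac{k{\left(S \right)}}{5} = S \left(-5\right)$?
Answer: $-8432$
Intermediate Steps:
$k{\left(S \right)} = - 25 S$ ($k{\left(S \right)} = 5 S \left(-5\right) = 5 \left(- 5 S\right) = - 25 S$)
$h = 5$ ($h = \frac{\left(-25\right) \left(-1\right)}{5} = 25 \cdot \frac{1}{5} = 5$)
$C = 4$ ($C = 8 - 4 = 4$)
$M{\left(l,B \right)} = -1$ ($M{\left(l,B \right)} = 4 - 5 = -1$)
$I = -99$
$31 \left(\left(M{\left(-13,-11 \right)} + I\right) - 172\right) = 31 \left(\left(-1 - 99\right) - 172\right) = 31 \left(-100 - 172\right) = 31 \left(-272\right) = -8432$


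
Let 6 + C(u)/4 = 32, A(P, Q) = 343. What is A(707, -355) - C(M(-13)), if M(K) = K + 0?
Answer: 239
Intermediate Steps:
M(K) = K
C(u) = 104 (C(u) = -24 + 4*32 = -24 + 128 = 104)
A(707, -355) - C(M(-13)) = 343 - 1*104 = 343 - 104 = 239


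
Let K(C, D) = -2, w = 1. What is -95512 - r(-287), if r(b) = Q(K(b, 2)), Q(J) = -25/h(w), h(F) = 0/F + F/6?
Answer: -95362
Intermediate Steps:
h(F) = F/6 (h(F) = 0 + F*(1/6) = 0 + F/6 = F/6)
Q(J) = -150 (Q(J) = -25/((1/6)*1) = -25/1/6 = -25*6 = -150)
r(b) = -150
-95512 - r(-287) = -95512 - 1*(-150) = -95512 + 150 = -95362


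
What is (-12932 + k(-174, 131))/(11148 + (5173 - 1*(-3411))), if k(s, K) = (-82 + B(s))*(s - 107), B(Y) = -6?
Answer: 2949/4933 ≈ 0.59781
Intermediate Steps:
k(s, K) = 9416 - 88*s (k(s, K) = (-82 - 6)*(s - 107) = -88*(-107 + s) = 9416 - 88*s)
(-12932 + k(-174, 131))/(11148 + (5173 - 1*(-3411))) = (-12932 + (9416 - 88*(-174)))/(11148 + (5173 - 1*(-3411))) = (-12932 + (9416 + 15312))/(11148 + (5173 + 3411)) = (-12932 + 24728)/(11148 + 8584) = 11796/19732 = 11796*(1/19732) = 2949/4933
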